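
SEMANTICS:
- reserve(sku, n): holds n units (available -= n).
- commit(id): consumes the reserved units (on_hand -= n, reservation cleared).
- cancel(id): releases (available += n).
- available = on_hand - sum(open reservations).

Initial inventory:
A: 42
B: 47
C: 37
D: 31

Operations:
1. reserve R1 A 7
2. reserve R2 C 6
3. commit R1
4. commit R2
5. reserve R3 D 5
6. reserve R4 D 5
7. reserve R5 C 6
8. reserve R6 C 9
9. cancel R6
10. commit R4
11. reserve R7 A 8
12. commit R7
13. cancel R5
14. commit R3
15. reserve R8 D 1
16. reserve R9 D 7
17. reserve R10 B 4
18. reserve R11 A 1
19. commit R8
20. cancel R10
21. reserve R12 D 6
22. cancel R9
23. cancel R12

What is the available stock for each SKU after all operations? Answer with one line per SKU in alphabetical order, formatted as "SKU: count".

Answer: A: 26
B: 47
C: 31
D: 20

Derivation:
Step 1: reserve R1 A 7 -> on_hand[A=42 B=47 C=37 D=31] avail[A=35 B=47 C=37 D=31] open={R1}
Step 2: reserve R2 C 6 -> on_hand[A=42 B=47 C=37 D=31] avail[A=35 B=47 C=31 D=31] open={R1,R2}
Step 3: commit R1 -> on_hand[A=35 B=47 C=37 D=31] avail[A=35 B=47 C=31 D=31] open={R2}
Step 4: commit R2 -> on_hand[A=35 B=47 C=31 D=31] avail[A=35 B=47 C=31 D=31] open={}
Step 5: reserve R3 D 5 -> on_hand[A=35 B=47 C=31 D=31] avail[A=35 B=47 C=31 D=26] open={R3}
Step 6: reserve R4 D 5 -> on_hand[A=35 B=47 C=31 D=31] avail[A=35 B=47 C=31 D=21] open={R3,R4}
Step 7: reserve R5 C 6 -> on_hand[A=35 B=47 C=31 D=31] avail[A=35 B=47 C=25 D=21] open={R3,R4,R5}
Step 8: reserve R6 C 9 -> on_hand[A=35 B=47 C=31 D=31] avail[A=35 B=47 C=16 D=21] open={R3,R4,R5,R6}
Step 9: cancel R6 -> on_hand[A=35 B=47 C=31 D=31] avail[A=35 B=47 C=25 D=21] open={R3,R4,R5}
Step 10: commit R4 -> on_hand[A=35 B=47 C=31 D=26] avail[A=35 B=47 C=25 D=21] open={R3,R5}
Step 11: reserve R7 A 8 -> on_hand[A=35 B=47 C=31 D=26] avail[A=27 B=47 C=25 D=21] open={R3,R5,R7}
Step 12: commit R7 -> on_hand[A=27 B=47 C=31 D=26] avail[A=27 B=47 C=25 D=21] open={R3,R5}
Step 13: cancel R5 -> on_hand[A=27 B=47 C=31 D=26] avail[A=27 B=47 C=31 D=21] open={R3}
Step 14: commit R3 -> on_hand[A=27 B=47 C=31 D=21] avail[A=27 B=47 C=31 D=21] open={}
Step 15: reserve R8 D 1 -> on_hand[A=27 B=47 C=31 D=21] avail[A=27 B=47 C=31 D=20] open={R8}
Step 16: reserve R9 D 7 -> on_hand[A=27 B=47 C=31 D=21] avail[A=27 B=47 C=31 D=13] open={R8,R9}
Step 17: reserve R10 B 4 -> on_hand[A=27 B=47 C=31 D=21] avail[A=27 B=43 C=31 D=13] open={R10,R8,R9}
Step 18: reserve R11 A 1 -> on_hand[A=27 B=47 C=31 D=21] avail[A=26 B=43 C=31 D=13] open={R10,R11,R8,R9}
Step 19: commit R8 -> on_hand[A=27 B=47 C=31 D=20] avail[A=26 B=43 C=31 D=13] open={R10,R11,R9}
Step 20: cancel R10 -> on_hand[A=27 B=47 C=31 D=20] avail[A=26 B=47 C=31 D=13] open={R11,R9}
Step 21: reserve R12 D 6 -> on_hand[A=27 B=47 C=31 D=20] avail[A=26 B=47 C=31 D=7] open={R11,R12,R9}
Step 22: cancel R9 -> on_hand[A=27 B=47 C=31 D=20] avail[A=26 B=47 C=31 D=14] open={R11,R12}
Step 23: cancel R12 -> on_hand[A=27 B=47 C=31 D=20] avail[A=26 B=47 C=31 D=20] open={R11}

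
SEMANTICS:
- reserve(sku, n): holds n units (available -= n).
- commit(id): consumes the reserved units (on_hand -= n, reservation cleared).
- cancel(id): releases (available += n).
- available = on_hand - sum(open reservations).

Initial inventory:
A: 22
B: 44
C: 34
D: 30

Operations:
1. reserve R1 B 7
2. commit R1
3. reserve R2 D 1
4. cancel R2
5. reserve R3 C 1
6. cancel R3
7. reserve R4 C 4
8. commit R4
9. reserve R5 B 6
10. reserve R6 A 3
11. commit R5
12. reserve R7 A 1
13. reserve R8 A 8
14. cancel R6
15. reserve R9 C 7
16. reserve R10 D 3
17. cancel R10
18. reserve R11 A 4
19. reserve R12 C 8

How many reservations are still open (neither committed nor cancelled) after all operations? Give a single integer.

Step 1: reserve R1 B 7 -> on_hand[A=22 B=44 C=34 D=30] avail[A=22 B=37 C=34 D=30] open={R1}
Step 2: commit R1 -> on_hand[A=22 B=37 C=34 D=30] avail[A=22 B=37 C=34 D=30] open={}
Step 3: reserve R2 D 1 -> on_hand[A=22 B=37 C=34 D=30] avail[A=22 B=37 C=34 D=29] open={R2}
Step 4: cancel R2 -> on_hand[A=22 B=37 C=34 D=30] avail[A=22 B=37 C=34 D=30] open={}
Step 5: reserve R3 C 1 -> on_hand[A=22 B=37 C=34 D=30] avail[A=22 B=37 C=33 D=30] open={R3}
Step 6: cancel R3 -> on_hand[A=22 B=37 C=34 D=30] avail[A=22 B=37 C=34 D=30] open={}
Step 7: reserve R4 C 4 -> on_hand[A=22 B=37 C=34 D=30] avail[A=22 B=37 C=30 D=30] open={R4}
Step 8: commit R4 -> on_hand[A=22 B=37 C=30 D=30] avail[A=22 B=37 C=30 D=30] open={}
Step 9: reserve R5 B 6 -> on_hand[A=22 B=37 C=30 D=30] avail[A=22 B=31 C=30 D=30] open={R5}
Step 10: reserve R6 A 3 -> on_hand[A=22 B=37 C=30 D=30] avail[A=19 B=31 C=30 D=30] open={R5,R6}
Step 11: commit R5 -> on_hand[A=22 B=31 C=30 D=30] avail[A=19 B=31 C=30 D=30] open={R6}
Step 12: reserve R7 A 1 -> on_hand[A=22 B=31 C=30 D=30] avail[A=18 B=31 C=30 D=30] open={R6,R7}
Step 13: reserve R8 A 8 -> on_hand[A=22 B=31 C=30 D=30] avail[A=10 B=31 C=30 D=30] open={R6,R7,R8}
Step 14: cancel R6 -> on_hand[A=22 B=31 C=30 D=30] avail[A=13 B=31 C=30 D=30] open={R7,R8}
Step 15: reserve R9 C 7 -> on_hand[A=22 B=31 C=30 D=30] avail[A=13 B=31 C=23 D=30] open={R7,R8,R9}
Step 16: reserve R10 D 3 -> on_hand[A=22 B=31 C=30 D=30] avail[A=13 B=31 C=23 D=27] open={R10,R7,R8,R9}
Step 17: cancel R10 -> on_hand[A=22 B=31 C=30 D=30] avail[A=13 B=31 C=23 D=30] open={R7,R8,R9}
Step 18: reserve R11 A 4 -> on_hand[A=22 B=31 C=30 D=30] avail[A=9 B=31 C=23 D=30] open={R11,R7,R8,R9}
Step 19: reserve R12 C 8 -> on_hand[A=22 B=31 C=30 D=30] avail[A=9 B=31 C=15 D=30] open={R11,R12,R7,R8,R9}
Open reservations: ['R11', 'R12', 'R7', 'R8', 'R9'] -> 5

Answer: 5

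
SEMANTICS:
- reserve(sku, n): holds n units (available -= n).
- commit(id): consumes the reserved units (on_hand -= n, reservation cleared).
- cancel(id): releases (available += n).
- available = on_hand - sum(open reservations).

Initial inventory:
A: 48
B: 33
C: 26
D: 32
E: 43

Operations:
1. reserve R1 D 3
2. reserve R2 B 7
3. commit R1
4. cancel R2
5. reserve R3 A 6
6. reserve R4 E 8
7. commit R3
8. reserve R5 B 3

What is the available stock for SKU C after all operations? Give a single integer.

Step 1: reserve R1 D 3 -> on_hand[A=48 B=33 C=26 D=32 E=43] avail[A=48 B=33 C=26 D=29 E=43] open={R1}
Step 2: reserve R2 B 7 -> on_hand[A=48 B=33 C=26 D=32 E=43] avail[A=48 B=26 C=26 D=29 E=43] open={R1,R2}
Step 3: commit R1 -> on_hand[A=48 B=33 C=26 D=29 E=43] avail[A=48 B=26 C=26 D=29 E=43] open={R2}
Step 4: cancel R2 -> on_hand[A=48 B=33 C=26 D=29 E=43] avail[A=48 B=33 C=26 D=29 E=43] open={}
Step 5: reserve R3 A 6 -> on_hand[A=48 B=33 C=26 D=29 E=43] avail[A=42 B=33 C=26 D=29 E=43] open={R3}
Step 6: reserve R4 E 8 -> on_hand[A=48 B=33 C=26 D=29 E=43] avail[A=42 B=33 C=26 D=29 E=35] open={R3,R4}
Step 7: commit R3 -> on_hand[A=42 B=33 C=26 D=29 E=43] avail[A=42 B=33 C=26 D=29 E=35] open={R4}
Step 8: reserve R5 B 3 -> on_hand[A=42 B=33 C=26 D=29 E=43] avail[A=42 B=30 C=26 D=29 E=35] open={R4,R5}
Final available[C] = 26

Answer: 26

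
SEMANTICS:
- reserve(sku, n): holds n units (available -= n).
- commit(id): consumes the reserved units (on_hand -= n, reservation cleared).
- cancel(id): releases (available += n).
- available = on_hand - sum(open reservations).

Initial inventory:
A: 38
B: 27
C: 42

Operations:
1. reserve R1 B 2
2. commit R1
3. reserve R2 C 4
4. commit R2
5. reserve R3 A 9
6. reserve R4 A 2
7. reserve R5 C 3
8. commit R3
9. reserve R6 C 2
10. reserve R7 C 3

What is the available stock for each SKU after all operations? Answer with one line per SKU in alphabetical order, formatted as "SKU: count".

Answer: A: 27
B: 25
C: 30

Derivation:
Step 1: reserve R1 B 2 -> on_hand[A=38 B=27 C=42] avail[A=38 B=25 C=42] open={R1}
Step 2: commit R1 -> on_hand[A=38 B=25 C=42] avail[A=38 B=25 C=42] open={}
Step 3: reserve R2 C 4 -> on_hand[A=38 B=25 C=42] avail[A=38 B=25 C=38] open={R2}
Step 4: commit R2 -> on_hand[A=38 B=25 C=38] avail[A=38 B=25 C=38] open={}
Step 5: reserve R3 A 9 -> on_hand[A=38 B=25 C=38] avail[A=29 B=25 C=38] open={R3}
Step 6: reserve R4 A 2 -> on_hand[A=38 B=25 C=38] avail[A=27 B=25 C=38] open={R3,R4}
Step 7: reserve R5 C 3 -> on_hand[A=38 B=25 C=38] avail[A=27 B=25 C=35] open={R3,R4,R5}
Step 8: commit R3 -> on_hand[A=29 B=25 C=38] avail[A=27 B=25 C=35] open={R4,R5}
Step 9: reserve R6 C 2 -> on_hand[A=29 B=25 C=38] avail[A=27 B=25 C=33] open={R4,R5,R6}
Step 10: reserve R7 C 3 -> on_hand[A=29 B=25 C=38] avail[A=27 B=25 C=30] open={R4,R5,R6,R7}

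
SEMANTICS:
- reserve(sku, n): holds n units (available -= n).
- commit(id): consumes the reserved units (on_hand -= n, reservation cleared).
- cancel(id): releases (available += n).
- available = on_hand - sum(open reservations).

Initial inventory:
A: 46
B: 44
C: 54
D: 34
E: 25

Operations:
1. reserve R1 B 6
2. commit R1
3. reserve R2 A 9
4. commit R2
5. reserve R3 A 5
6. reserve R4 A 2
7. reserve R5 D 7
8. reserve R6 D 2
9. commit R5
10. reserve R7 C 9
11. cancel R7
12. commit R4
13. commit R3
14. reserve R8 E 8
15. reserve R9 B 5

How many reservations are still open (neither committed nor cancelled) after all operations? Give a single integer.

Answer: 3

Derivation:
Step 1: reserve R1 B 6 -> on_hand[A=46 B=44 C=54 D=34 E=25] avail[A=46 B=38 C=54 D=34 E=25] open={R1}
Step 2: commit R1 -> on_hand[A=46 B=38 C=54 D=34 E=25] avail[A=46 B=38 C=54 D=34 E=25] open={}
Step 3: reserve R2 A 9 -> on_hand[A=46 B=38 C=54 D=34 E=25] avail[A=37 B=38 C=54 D=34 E=25] open={R2}
Step 4: commit R2 -> on_hand[A=37 B=38 C=54 D=34 E=25] avail[A=37 B=38 C=54 D=34 E=25] open={}
Step 5: reserve R3 A 5 -> on_hand[A=37 B=38 C=54 D=34 E=25] avail[A=32 B=38 C=54 D=34 E=25] open={R3}
Step 6: reserve R4 A 2 -> on_hand[A=37 B=38 C=54 D=34 E=25] avail[A=30 B=38 C=54 D=34 E=25] open={R3,R4}
Step 7: reserve R5 D 7 -> on_hand[A=37 B=38 C=54 D=34 E=25] avail[A=30 B=38 C=54 D=27 E=25] open={R3,R4,R5}
Step 8: reserve R6 D 2 -> on_hand[A=37 B=38 C=54 D=34 E=25] avail[A=30 B=38 C=54 D=25 E=25] open={R3,R4,R5,R6}
Step 9: commit R5 -> on_hand[A=37 B=38 C=54 D=27 E=25] avail[A=30 B=38 C=54 D=25 E=25] open={R3,R4,R6}
Step 10: reserve R7 C 9 -> on_hand[A=37 B=38 C=54 D=27 E=25] avail[A=30 B=38 C=45 D=25 E=25] open={R3,R4,R6,R7}
Step 11: cancel R7 -> on_hand[A=37 B=38 C=54 D=27 E=25] avail[A=30 B=38 C=54 D=25 E=25] open={R3,R4,R6}
Step 12: commit R4 -> on_hand[A=35 B=38 C=54 D=27 E=25] avail[A=30 B=38 C=54 D=25 E=25] open={R3,R6}
Step 13: commit R3 -> on_hand[A=30 B=38 C=54 D=27 E=25] avail[A=30 B=38 C=54 D=25 E=25] open={R6}
Step 14: reserve R8 E 8 -> on_hand[A=30 B=38 C=54 D=27 E=25] avail[A=30 B=38 C=54 D=25 E=17] open={R6,R8}
Step 15: reserve R9 B 5 -> on_hand[A=30 B=38 C=54 D=27 E=25] avail[A=30 B=33 C=54 D=25 E=17] open={R6,R8,R9}
Open reservations: ['R6', 'R8', 'R9'] -> 3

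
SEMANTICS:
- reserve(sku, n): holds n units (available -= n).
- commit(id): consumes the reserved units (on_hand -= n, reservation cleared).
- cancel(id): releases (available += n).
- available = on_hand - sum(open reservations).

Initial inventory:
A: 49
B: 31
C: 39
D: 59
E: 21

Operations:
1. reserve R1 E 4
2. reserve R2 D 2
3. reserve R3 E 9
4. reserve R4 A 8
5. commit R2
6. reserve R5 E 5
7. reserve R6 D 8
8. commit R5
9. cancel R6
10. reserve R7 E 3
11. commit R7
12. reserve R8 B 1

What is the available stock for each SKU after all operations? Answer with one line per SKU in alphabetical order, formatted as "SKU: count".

Answer: A: 41
B: 30
C: 39
D: 57
E: 0

Derivation:
Step 1: reserve R1 E 4 -> on_hand[A=49 B=31 C=39 D=59 E=21] avail[A=49 B=31 C=39 D=59 E=17] open={R1}
Step 2: reserve R2 D 2 -> on_hand[A=49 B=31 C=39 D=59 E=21] avail[A=49 B=31 C=39 D=57 E=17] open={R1,R2}
Step 3: reserve R3 E 9 -> on_hand[A=49 B=31 C=39 D=59 E=21] avail[A=49 B=31 C=39 D=57 E=8] open={R1,R2,R3}
Step 4: reserve R4 A 8 -> on_hand[A=49 B=31 C=39 D=59 E=21] avail[A=41 B=31 C=39 D=57 E=8] open={R1,R2,R3,R4}
Step 5: commit R2 -> on_hand[A=49 B=31 C=39 D=57 E=21] avail[A=41 B=31 C=39 D=57 E=8] open={R1,R3,R4}
Step 6: reserve R5 E 5 -> on_hand[A=49 B=31 C=39 D=57 E=21] avail[A=41 B=31 C=39 D=57 E=3] open={R1,R3,R4,R5}
Step 7: reserve R6 D 8 -> on_hand[A=49 B=31 C=39 D=57 E=21] avail[A=41 B=31 C=39 D=49 E=3] open={R1,R3,R4,R5,R6}
Step 8: commit R5 -> on_hand[A=49 B=31 C=39 D=57 E=16] avail[A=41 B=31 C=39 D=49 E=3] open={R1,R3,R4,R6}
Step 9: cancel R6 -> on_hand[A=49 B=31 C=39 D=57 E=16] avail[A=41 B=31 C=39 D=57 E=3] open={R1,R3,R4}
Step 10: reserve R7 E 3 -> on_hand[A=49 B=31 C=39 D=57 E=16] avail[A=41 B=31 C=39 D=57 E=0] open={R1,R3,R4,R7}
Step 11: commit R7 -> on_hand[A=49 B=31 C=39 D=57 E=13] avail[A=41 B=31 C=39 D=57 E=0] open={R1,R3,R4}
Step 12: reserve R8 B 1 -> on_hand[A=49 B=31 C=39 D=57 E=13] avail[A=41 B=30 C=39 D=57 E=0] open={R1,R3,R4,R8}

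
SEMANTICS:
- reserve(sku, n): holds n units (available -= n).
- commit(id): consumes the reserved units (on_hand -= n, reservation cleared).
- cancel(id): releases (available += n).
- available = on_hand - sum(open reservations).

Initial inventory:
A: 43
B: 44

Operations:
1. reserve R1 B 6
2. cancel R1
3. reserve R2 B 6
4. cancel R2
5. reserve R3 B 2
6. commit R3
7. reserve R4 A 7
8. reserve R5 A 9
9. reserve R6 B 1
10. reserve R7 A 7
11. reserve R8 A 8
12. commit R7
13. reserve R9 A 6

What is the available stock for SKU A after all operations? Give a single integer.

Step 1: reserve R1 B 6 -> on_hand[A=43 B=44] avail[A=43 B=38] open={R1}
Step 2: cancel R1 -> on_hand[A=43 B=44] avail[A=43 B=44] open={}
Step 3: reserve R2 B 6 -> on_hand[A=43 B=44] avail[A=43 B=38] open={R2}
Step 4: cancel R2 -> on_hand[A=43 B=44] avail[A=43 B=44] open={}
Step 5: reserve R3 B 2 -> on_hand[A=43 B=44] avail[A=43 B=42] open={R3}
Step 6: commit R3 -> on_hand[A=43 B=42] avail[A=43 B=42] open={}
Step 7: reserve R4 A 7 -> on_hand[A=43 B=42] avail[A=36 B=42] open={R4}
Step 8: reserve R5 A 9 -> on_hand[A=43 B=42] avail[A=27 B=42] open={R4,R5}
Step 9: reserve R6 B 1 -> on_hand[A=43 B=42] avail[A=27 B=41] open={R4,R5,R6}
Step 10: reserve R7 A 7 -> on_hand[A=43 B=42] avail[A=20 B=41] open={R4,R5,R6,R7}
Step 11: reserve R8 A 8 -> on_hand[A=43 B=42] avail[A=12 B=41] open={R4,R5,R6,R7,R8}
Step 12: commit R7 -> on_hand[A=36 B=42] avail[A=12 B=41] open={R4,R5,R6,R8}
Step 13: reserve R9 A 6 -> on_hand[A=36 B=42] avail[A=6 B=41] open={R4,R5,R6,R8,R9}
Final available[A] = 6

Answer: 6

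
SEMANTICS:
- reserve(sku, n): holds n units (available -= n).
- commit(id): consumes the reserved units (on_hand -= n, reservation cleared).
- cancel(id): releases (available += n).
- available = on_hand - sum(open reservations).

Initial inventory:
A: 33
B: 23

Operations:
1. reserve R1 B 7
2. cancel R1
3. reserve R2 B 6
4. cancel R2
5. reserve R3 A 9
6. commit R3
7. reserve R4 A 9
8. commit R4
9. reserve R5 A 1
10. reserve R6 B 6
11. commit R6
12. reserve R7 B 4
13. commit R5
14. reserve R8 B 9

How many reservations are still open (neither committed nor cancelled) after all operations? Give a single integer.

Answer: 2

Derivation:
Step 1: reserve R1 B 7 -> on_hand[A=33 B=23] avail[A=33 B=16] open={R1}
Step 2: cancel R1 -> on_hand[A=33 B=23] avail[A=33 B=23] open={}
Step 3: reserve R2 B 6 -> on_hand[A=33 B=23] avail[A=33 B=17] open={R2}
Step 4: cancel R2 -> on_hand[A=33 B=23] avail[A=33 B=23] open={}
Step 5: reserve R3 A 9 -> on_hand[A=33 B=23] avail[A=24 B=23] open={R3}
Step 6: commit R3 -> on_hand[A=24 B=23] avail[A=24 B=23] open={}
Step 7: reserve R4 A 9 -> on_hand[A=24 B=23] avail[A=15 B=23] open={R4}
Step 8: commit R4 -> on_hand[A=15 B=23] avail[A=15 B=23] open={}
Step 9: reserve R5 A 1 -> on_hand[A=15 B=23] avail[A=14 B=23] open={R5}
Step 10: reserve R6 B 6 -> on_hand[A=15 B=23] avail[A=14 B=17] open={R5,R6}
Step 11: commit R6 -> on_hand[A=15 B=17] avail[A=14 B=17] open={R5}
Step 12: reserve R7 B 4 -> on_hand[A=15 B=17] avail[A=14 B=13] open={R5,R7}
Step 13: commit R5 -> on_hand[A=14 B=17] avail[A=14 B=13] open={R7}
Step 14: reserve R8 B 9 -> on_hand[A=14 B=17] avail[A=14 B=4] open={R7,R8}
Open reservations: ['R7', 'R8'] -> 2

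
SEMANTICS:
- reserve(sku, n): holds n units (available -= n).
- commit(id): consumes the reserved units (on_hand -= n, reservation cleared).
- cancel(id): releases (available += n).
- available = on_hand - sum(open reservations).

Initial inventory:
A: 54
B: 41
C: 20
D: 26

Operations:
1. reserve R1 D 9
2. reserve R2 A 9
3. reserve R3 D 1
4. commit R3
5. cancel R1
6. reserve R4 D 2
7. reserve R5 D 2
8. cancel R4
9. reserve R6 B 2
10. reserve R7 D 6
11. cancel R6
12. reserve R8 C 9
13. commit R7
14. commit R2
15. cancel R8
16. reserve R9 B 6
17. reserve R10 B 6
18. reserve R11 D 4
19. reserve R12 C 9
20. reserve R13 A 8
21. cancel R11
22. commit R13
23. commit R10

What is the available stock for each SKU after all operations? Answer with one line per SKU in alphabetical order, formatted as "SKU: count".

Step 1: reserve R1 D 9 -> on_hand[A=54 B=41 C=20 D=26] avail[A=54 B=41 C=20 D=17] open={R1}
Step 2: reserve R2 A 9 -> on_hand[A=54 B=41 C=20 D=26] avail[A=45 B=41 C=20 D=17] open={R1,R2}
Step 3: reserve R3 D 1 -> on_hand[A=54 B=41 C=20 D=26] avail[A=45 B=41 C=20 D=16] open={R1,R2,R3}
Step 4: commit R3 -> on_hand[A=54 B=41 C=20 D=25] avail[A=45 B=41 C=20 D=16] open={R1,R2}
Step 5: cancel R1 -> on_hand[A=54 B=41 C=20 D=25] avail[A=45 B=41 C=20 D=25] open={R2}
Step 6: reserve R4 D 2 -> on_hand[A=54 B=41 C=20 D=25] avail[A=45 B=41 C=20 D=23] open={R2,R4}
Step 7: reserve R5 D 2 -> on_hand[A=54 B=41 C=20 D=25] avail[A=45 B=41 C=20 D=21] open={R2,R4,R5}
Step 8: cancel R4 -> on_hand[A=54 B=41 C=20 D=25] avail[A=45 B=41 C=20 D=23] open={R2,R5}
Step 9: reserve R6 B 2 -> on_hand[A=54 B=41 C=20 D=25] avail[A=45 B=39 C=20 D=23] open={R2,R5,R6}
Step 10: reserve R7 D 6 -> on_hand[A=54 B=41 C=20 D=25] avail[A=45 B=39 C=20 D=17] open={R2,R5,R6,R7}
Step 11: cancel R6 -> on_hand[A=54 B=41 C=20 D=25] avail[A=45 B=41 C=20 D=17] open={R2,R5,R7}
Step 12: reserve R8 C 9 -> on_hand[A=54 B=41 C=20 D=25] avail[A=45 B=41 C=11 D=17] open={R2,R5,R7,R8}
Step 13: commit R7 -> on_hand[A=54 B=41 C=20 D=19] avail[A=45 B=41 C=11 D=17] open={R2,R5,R8}
Step 14: commit R2 -> on_hand[A=45 B=41 C=20 D=19] avail[A=45 B=41 C=11 D=17] open={R5,R8}
Step 15: cancel R8 -> on_hand[A=45 B=41 C=20 D=19] avail[A=45 B=41 C=20 D=17] open={R5}
Step 16: reserve R9 B 6 -> on_hand[A=45 B=41 C=20 D=19] avail[A=45 B=35 C=20 D=17] open={R5,R9}
Step 17: reserve R10 B 6 -> on_hand[A=45 B=41 C=20 D=19] avail[A=45 B=29 C=20 D=17] open={R10,R5,R9}
Step 18: reserve R11 D 4 -> on_hand[A=45 B=41 C=20 D=19] avail[A=45 B=29 C=20 D=13] open={R10,R11,R5,R9}
Step 19: reserve R12 C 9 -> on_hand[A=45 B=41 C=20 D=19] avail[A=45 B=29 C=11 D=13] open={R10,R11,R12,R5,R9}
Step 20: reserve R13 A 8 -> on_hand[A=45 B=41 C=20 D=19] avail[A=37 B=29 C=11 D=13] open={R10,R11,R12,R13,R5,R9}
Step 21: cancel R11 -> on_hand[A=45 B=41 C=20 D=19] avail[A=37 B=29 C=11 D=17] open={R10,R12,R13,R5,R9}
Step 22: commit R13 -> on_hand[A=37 B=41 C=20 D=19] avail[A=37 B=29 C=11 D=17] open={R10,R12,R5,R9}
Step 23: commit R10 -> on_hand[A=37 B=35 C=20 D=19] avail[A=37 B=29 C=11 D=17] open={R12,R5,R9}

Answer: A: 37
B: 29
C: 11
D: 17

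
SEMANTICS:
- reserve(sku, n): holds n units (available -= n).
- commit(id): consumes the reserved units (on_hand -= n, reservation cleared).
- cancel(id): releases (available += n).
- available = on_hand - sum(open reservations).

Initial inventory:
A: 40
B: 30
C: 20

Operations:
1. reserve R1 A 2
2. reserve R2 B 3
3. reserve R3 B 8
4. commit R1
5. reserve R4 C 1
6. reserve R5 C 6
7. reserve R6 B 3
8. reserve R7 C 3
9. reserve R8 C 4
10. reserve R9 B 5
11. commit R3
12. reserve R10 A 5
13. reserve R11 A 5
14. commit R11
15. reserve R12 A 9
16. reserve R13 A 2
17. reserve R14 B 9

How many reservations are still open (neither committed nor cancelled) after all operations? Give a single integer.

Step 1: reserve R1 A 2 -> on_hand[A=40 B=30 C=20] avail[A=38 B=30 C=20] open={R1}
Step 2: reserve R2 B 3 -> on_hand[A=40 B=30 C=20] avail[A=38 B=27 C=20] open={R1,R2}
Step 3: reserve R3 B 8 -> on_hand[A=40 B=30 C=20] avail[A=38 B=19 C=20] open={R1,R2,R3}
Step 4: commit R1 -> on_hand[A=38 B=30 C=20] avail[A=38 B=19 C=20] open={R2,R3}
Step 5: reserve R4 C 1 -> on_hand[A=38 B=30 C=20] avail[A=38 B=19 C=19] open={R2,R3,R4}
Step 6: reserve R5 C 6 -> on_hand[A=38 B=30 C=20] avail[A=38 B=19 C=13] open={R2,R3,R4,R5}
Step 7: reserve R6 B 3 -> on_hand[A=38 B=30 C=20] avail[A=38 B=16 C=13] open={R2,R3,R4,R5,R6}
Step 8: reserve R7 C 3 -> on_hand[A=38 B=30 C=20] avail[A=38 B=16 C=10] open={R2,R3,R4,R5,R6,R7}
Step 9: reserve R8 C 4 -> on_hand[A=38 B=30 C=20] avail[A=38 B=16 C=6] open={R2,R3,R4,R5,R6,R7,R8}
Step 10: reserve R9 B 5 -> on_hand[A=38 B=30 C=20] avail[A=38 B=11 C=6] open={R2,R3,R4,R5,R6,R7,R8,R9}
Step 11: commit R3 -> on_hand[A=38 B=22 C=20] avail[A=38 B=11 C=6] open={R2,R4,R5,R6,R7,R8,R9}
Step 12: reserve R10 A 5 -> on_hand[A=38 B=22 C=20] avail[A=33 B=11 C=6] open={R10,R2,R4,R5,R6,R7,R8,R9}
Step 13: reserve R11 A 5 -> on_hand[A=38 B=22 C=20] avail[A=28 B=11 C=6] open={R10,R11,R2,R4,R5,R6,R7,R8,R9}
Step 14: commit R11 -> on_hand[A=33 B=22 C=20] avail[A=28 B=11 C=6] open={R10,R2,R4,R5,R6,R7,R8,R9}
Step 15: reserve R12 A 9 -> on_hand[A=33 B=22 C=20] avail[A=19 B=11 C=6] open={R10,R12,R2,R4,R5,R6,R7,R8,R9}
Step 16: reserve R13 A 2 -> on_hand[A=33 B=22 C=20] avail[A=17 B=11 C=6] open={R10,R12,R13,R2,R4,R5,R6,R7,R8,R9}
Step 17: reserve R14 B 9 -> on_hand[A=33 B=22 C=20] avail[A=17 B=2 C=6] open={R10,R12,R13,R14,R2,R4,R5,R6,R7,R8,R9}
Open reservations: ['R10', 'R12', 'R13', 'R14', 'R2', 'R4', 'R5', 'R6', 'R7', 'R8', 'R9'] -> 11

Answer: 11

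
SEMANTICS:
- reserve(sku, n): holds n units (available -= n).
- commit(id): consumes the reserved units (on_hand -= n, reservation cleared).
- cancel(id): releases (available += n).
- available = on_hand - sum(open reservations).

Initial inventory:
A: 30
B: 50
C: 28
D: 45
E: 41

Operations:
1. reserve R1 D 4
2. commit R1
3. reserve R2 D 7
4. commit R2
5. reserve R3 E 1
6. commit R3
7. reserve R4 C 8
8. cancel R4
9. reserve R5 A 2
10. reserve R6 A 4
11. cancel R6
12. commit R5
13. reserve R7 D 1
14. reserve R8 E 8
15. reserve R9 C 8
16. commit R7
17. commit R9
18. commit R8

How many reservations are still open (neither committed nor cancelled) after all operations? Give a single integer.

Answer: 0

Derivation:
Step 1: reserve R1 D 4 -> on_hand[A=30 B=50 C=28 D=45 E=41] avail[A=30 B=50 C=28 D=41 E=41] open={R1}
Step 2: commit R1 -> on_hand[A=30 B=50 C=28 D=41 E=41] avail[A=30 B=50 C=28 D=41 E=41] open={}
Step 3: reserve R2 D 7 -> on_hand[A=30 B=50 C=28 D=41 E=41] avail[A=30 B=50 C=28 D=34 E=41] open={R2}
Step 4: commit R2 -> on_hand[A=30 B=50 C=28 D=34 E=41] avail[A=30 B=50 C=28 D=34 E=41] open={}
Step 5: reserve R3 E 1 -> on_hand[A=30 B=50 C=28 D=34 E=41] avail[A=30 B=50 C=28 D=34 E=40] open={R3}
Step 6: commit R3 -> on_hand[A=30 B=50 C=28 D=34 E=40] avail[A=30 B=50 C=28 D=34 E=40] open={}
Step 7: reserve R4 C 8 -> on_hand[A=30 B=50 C=28 D=34 E=40] avail[A=30 B=50 C=20 D=34 E=40] open={R4}
Step 8: cancel R4 -> on_hand[A=30 B=50 C=28 D=34 E=40] avail[A=30 B=50 C=28 D=34 E=40] open={}
Step 9: reserve R5 A 2 -> on_hand[A=30 B=50 C=28 D=34 E=40] avail[A=28 B=50 C=28 D=34 E=40] open={R5}
Step 10: reserve R6 A 4 -> on_hand[A=30 B=50 C=28 D=34 E=40] avail[A=24 B=50 C=28 D=34 E=40] open={R5,R6}
Step 11: cancel R6 -> on_hand[A=30 B=50 C=28 D=34 E=40] avail[A=28 B=50 C=28 D=34 E=40] open={R5}
Step 12: commit R5 -> on_hand[A=28 B=50 C=28 D=34 E=40] avail[A=28 B=50 C=28 D=34 E=40] open={}
Step 13: reserve R7 D 1 -> on_hand[A=28 B=50 C=28 D=34 E=40] avail[A=28 B=50 C=28 D=33 E=40] open={R7}
Step 14: reserve R8 E 8 -> on_hand[A=28 B=50 C=28 D=34 E=40] avail[A=28 B=50 C=28 D=33 E=32] open={R7,R8}
Step 15: reserve R9 C 8 -> on_hand[A=28 B=50 C=28 D=34 E=40] avail[A=28 B=50 C=20 D=33 E=32] open={R7,R8,R9}
Step 16: commit R7 -> on_hand[A=28 B=50 C=28 D=33 E=40] avail[A=28 B=50 C=20 D=33 E=32] open={R8,R9}
Step 17: commit R9 -> on_hand[A=28 B=50 C=20 D=33 E=40] avail[A=28 B=50 C=20 D=33 E=32] open={R8}
Step 18: commit R8 -> on_hand[A=28 B=50 C=20 D=33 E=32] avail[A=28 B=50 C=20 D=33 E=32] open={}
Open reservations: [] -> 0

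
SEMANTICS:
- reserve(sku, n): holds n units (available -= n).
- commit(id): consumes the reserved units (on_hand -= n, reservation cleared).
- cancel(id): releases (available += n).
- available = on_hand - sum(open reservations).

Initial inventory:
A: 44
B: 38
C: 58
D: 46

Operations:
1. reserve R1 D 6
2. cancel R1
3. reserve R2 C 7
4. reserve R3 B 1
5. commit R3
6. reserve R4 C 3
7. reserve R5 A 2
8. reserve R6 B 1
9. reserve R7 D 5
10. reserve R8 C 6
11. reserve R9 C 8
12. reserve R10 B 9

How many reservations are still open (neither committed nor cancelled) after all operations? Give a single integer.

Answer: 8

Derivation:
Step 1: reserve R1 D 6 -> on_hand[A=44 B=38 C=58 D=46] avail[A=44 B=38 C=58 D=40] open={R1}
Step 2: cancel R1 -> on_hand[A=44 B=38 C=58 D=46] avail[A=44 B=38 C=58 D=46] open={}
Step 3: reserve R2 C 7 -> on_hand[A=44 B=38 C=58 D=46] avail[A=44 B=38 C=51 D=46] open={R2}
Step 4: reserve R3 B 1 -> on_hand[A=44 B=38 C=58 D=46] avail[A=44 B=37 C=51 D=46] open={R2,R3}
Step 5: commit R3 -> on_hand[A=44 B=37 C=58 D=46] avail[A=44 B=37 C=51 D=46] open={R2}
Step 6: reserve R4 C 3 -> on_hand[A=44 B=37 C=58 D=46] avail[A=44 B=37 C=48 D=46] open={R2,R4}
Step 7: reserve R5 A 2 -> on_hand[A=44 B=37 C=58 D=46] avail[A=42 B=37 C=48 D=46] open={R2,R4,R5}
Step 8: reserve R6 B 1 -> on_hand[A=44 B=37 C=58 D=46] avail[A=42 B=36 C=48 D=46] open={R2,R4,R5,R6}
Step 9: reserve R7 D 5 -> on_hand[A=44 B=37 C=58 D=46] avail[A=42 B=36 C=48 D=41] open={R2,R4,R5,R6,R7}
Step 10: reserve R8 C 6 -> on_hand[A=44 B=37 C=58 D=46] avail[A=42 B=36 C=42 D=41] open={R2,R4,R5,R6,R7,R8}
Step 11: reserve R9 C 8 -> on_hand[A=44 B=37 C=58 D=46] avail[A=42 B=36 C=34 D=41] open={R2,R4,R5,R6,R7,R8,R9}
Step 12: reserve R10 B 9 -> on_hand[A=44 B=37 C=58 D=46] avail[A=42 B=27 C=34 D=41] open={R10,R2,R4,R5,R6,R7,R8,R9}
Open reservations: ['R10', 'R2', 'R4', 'R5', 'R6', 'R7', 'R8', 'R9'] -> 8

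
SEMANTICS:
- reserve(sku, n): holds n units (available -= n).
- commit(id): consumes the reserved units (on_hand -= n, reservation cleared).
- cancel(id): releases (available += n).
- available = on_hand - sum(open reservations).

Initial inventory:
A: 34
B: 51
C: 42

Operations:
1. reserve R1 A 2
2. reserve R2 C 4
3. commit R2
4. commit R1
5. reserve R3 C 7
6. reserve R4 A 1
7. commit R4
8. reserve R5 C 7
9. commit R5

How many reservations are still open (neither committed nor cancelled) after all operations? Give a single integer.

Step 1: reserve R1 A 2 -> on_hand[A=34 B=51 C=42] avail[A=32 B=51 C=42] open={R1}
Step 2: reserve R2 C 4 -> on_hand[A=34 B=51 C=42] avail[A=32 B=51 C=38] open={R1,R2}
Step 3: commit R2 -> on_hand[A=34 B=51 C=38] avail[A=32 B=51 C=38] open={R1}
Step 4: commit R1 -> on_hand[A=32 B=51 C=38] avail[A=32 B=51 C=38] open={}
Step 5: reserve R3 C 7 -> on_hand[A=32 B=51 C=38] avail[A=32 B=51 C=31] open={R3}
Step 6: reserve R4 A 1 -> on_hand[A=32 B=51 C=38] avail[A=31 B=51 C=31] open={R3,R4}
Step 7: commit R4 -> on_hand[A=31 B=51 C=38] avail[A=31 B=51 C=31] open={R3}
Step 8: reserve R5 C 7 -> on_hand[A=31 B=51 C=38] avail[A=31 B=51 C=24] open={R3,R5}
Step 9: commit R5 -> on_hand[A=31 B=51 C=31] avail[A=31 B=51 C=24] open={R3}
Open reservations: ['R3'] -> 1

Answer: 1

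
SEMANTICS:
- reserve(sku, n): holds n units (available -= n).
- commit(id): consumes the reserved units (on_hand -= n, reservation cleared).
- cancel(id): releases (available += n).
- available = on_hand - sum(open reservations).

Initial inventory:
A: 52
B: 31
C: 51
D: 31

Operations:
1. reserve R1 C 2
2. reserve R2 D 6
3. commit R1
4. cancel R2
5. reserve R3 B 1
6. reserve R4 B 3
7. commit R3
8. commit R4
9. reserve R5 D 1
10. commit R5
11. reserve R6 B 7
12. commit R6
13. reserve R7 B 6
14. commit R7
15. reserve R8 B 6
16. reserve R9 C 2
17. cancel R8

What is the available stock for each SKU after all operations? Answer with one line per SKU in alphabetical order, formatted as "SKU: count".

Step 1: reserve R1 C 2 -> on_hand[A=52 B=31 C=51 D=31] avail[A=52 B=31 C=49 D=31] open={R1}
Step 2: reserve R2 D 6 -> on_hand[A=52 B=31 C=51 D=31] avail[A=52 B=31 C=49 D=25] open={R1,R2}
Step 3: commit R1 -> on_hand[A=52 B=31 C=49 D=31] avail[A=52 B=31 C=49 D=25] open={R2}
Step 4: cancel R2 -> on_hand[A=52 B=31 C=49 D=31] avail[A=52 B=31 C=49 D=31] open={}
Step 5: reserve R3 B 1 -> on_hand[A=52 B=31 C=49 D=31] avail[A=52 B=30 C=49 D=31] open={R3}
Step 6: reserve R4 B 3 -> on_hand[A=52 B=31 C=49 D=31] avail[A=52 B=27 C=49 D=31] open={R3,R4}
Step 7: commit R3 -> on_hand[A=52 B=30 C=49 D=31] avail[A=52 B=27 C=49 D=31] open={R4}
Step 8: commit R4 -> on_hand[A=52 B=27 C=49 D=31] avail[A=52 B=27 C=49 D=31] open={}
Step 9: reserve R5 D 1 -> on_hand[A=52 B=27 C=49 D=31] avail[A=52 B=27 C=49 D=30] open={R5}
Step 10: commit R5 -> on_hand[A=52 B=27 C=49 D=30] avail[A=52 B=27 C=49 D=30] open={}
Step 11: reserve R6 B 7 -> on_hand[A=52 B=27 C=49 D=30] avail[A=52 B=20 C=49 D=30] open={R6}
Step 12: commit R6 -> on_hand[A=52 B=20 C=49 D=30] avail[A=52 B=20 C=49 D=30] open={}
Step 13: reserve R7 B 6 -> on_hand[A=52 B=20 C=49 D=30] avail[A=52 B=14 C=49 D=30] open={R7}
Step 14: commit R7 -> on_hand[A=52 B=14 C=49 D=30] avail[A=52 B=14 C=49 D=30] open={}
Step 15: reserve R8 B 6 -> on_hand[A=52 B=14 C=49 D=30] avail[A=52 B=8 C=49 D=30] open={R8}
Step 16: reserve R9 C 2 -> on_hand[A=52 B=14 C=49 D=30] avail[A=52 B=8 C=47 D=30] open={R8,R9}
Step 17: cancel R8 -> on_hand[A=52 B=14 C=49 D=30] avail[A=52 B=14 C=47 D=30] open={R9}

Answer: A: 52
B: 14
C: 47
D: 30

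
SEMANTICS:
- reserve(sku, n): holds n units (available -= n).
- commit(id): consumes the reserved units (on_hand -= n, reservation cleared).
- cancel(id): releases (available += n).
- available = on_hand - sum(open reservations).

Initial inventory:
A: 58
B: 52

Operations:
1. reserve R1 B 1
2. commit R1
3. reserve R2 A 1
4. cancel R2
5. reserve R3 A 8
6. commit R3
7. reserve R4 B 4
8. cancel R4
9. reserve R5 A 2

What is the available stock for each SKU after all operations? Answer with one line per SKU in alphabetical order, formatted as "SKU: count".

Step 1: reserve R1 B 1 -> on_hand[A=58 B=52] avail[A=58 B=51] open={R1}
Step 2: commit R1 -> on_hand[A=58 B=51] avail[A=58 B=51] open={}
Step 3: reserve R2 A 1 -> on_hand[A=58 B=51] avail[A=57 B=51] open={R2}
Step 4: cancel R2 -> on_hand[A=58 B=51] avail[A=58 B=51] open={}
Step 5: reserve R3 A 8 -> on_hand[A=58 B=51] avail[A=50 B=51] open={R3}
Step 6: commit R3 -> on_hand[A=50 B=51] avail[A=50 B=51] open={}
Step 7: reserve R4 B 4 -> on_hand[A=50 B=51] avail[A=50 B=47] open={R4}
Step 8: cancel R4 -> on_hand[A=50 B=51] avail[A=50 B=51] open={}
Step 9: reserve R5 A 2 -> on_hand[A=50 B=51] avail[A=48 B=51] open={R5}

Answer: A: 48
B: 51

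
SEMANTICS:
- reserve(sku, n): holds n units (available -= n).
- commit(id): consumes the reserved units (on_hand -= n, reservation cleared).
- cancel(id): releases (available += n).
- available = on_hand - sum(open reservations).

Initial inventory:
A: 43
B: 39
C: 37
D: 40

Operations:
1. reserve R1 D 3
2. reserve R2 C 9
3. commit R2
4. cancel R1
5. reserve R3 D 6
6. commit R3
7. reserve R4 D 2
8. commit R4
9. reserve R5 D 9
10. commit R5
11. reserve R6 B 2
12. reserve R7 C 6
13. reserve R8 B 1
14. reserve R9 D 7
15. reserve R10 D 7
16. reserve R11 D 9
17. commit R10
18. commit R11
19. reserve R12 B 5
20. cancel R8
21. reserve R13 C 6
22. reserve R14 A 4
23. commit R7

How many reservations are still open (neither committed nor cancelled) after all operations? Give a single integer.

Answer: 5

Derivation:
Step 1: reserve R1 D 3 -> on_hand[A=43 B=39 C=37 D=40] avail[A=43 B=39 C=37 D=37] open={R1}
Step 2: reserve R2 C 9 -> on_hand[A=43 B=39 C=37 D=40] avail[A=43 B=39 C=28 D=37] open={R1,R2}
Step 3: commit R2 -> on_hand[A=43 B=39 C=28 D=40] avail[A=43 B=39 C=28 D=37] open={R1}
Step 4: cancel R1 -> on_hand[A=43 B=39 C=28 D=40] avail[A=43 B=39 C=28 D=40] open={}
Step 5: reserve R3 D 6 -> on_hand[A=43 B=39 C=28 D=40] avail[A=43 B=39 C=28 D=34] open={R3}
Step 6: commit R3 -> on_hand[A=43 B=39 C=28 D=34] avail[A=43 B=39 C=28 D=34] open={}
Step 7: reserve R4 D 2 -> on_hand[A=43 B=39 C=28 D=34] avail[A=43 B=39 C=28 D=32] open={R4}
Step 8: commit R4 -> on_hand[A=43 B=39 C=28 D=32] avail[A=43 B=39 C=28 D=32] open={}
Step 9: reserve R5 D 9 -> on_hand[A=43 B=39 C=28 D=32] avail[A=43 B=39 C=28 D=23] open={R5}
Step 10: commit R5 -> on_hand[A=43 B=39 C=28 D=23] avail[A=43 B=39 C=28 D=23] open={}
Step 11: reserve R6 B 2 -> on_hand[A=43 B=39 C=28 D=23] avail[A=43 B=37 C=28 D=23] open={R6}
Step 12: reserve R7 C 6 -> on_hand[A=43 B=39 C=28 D=23] avail[A=43 B=37 C=22 D=23] open={R6,R7}
Step 13: reserve R8 B 1 -> on_hand[A=43 B=39 C=28 D=23] avail[A=43 B=36 C=22 D=23] open={R6,R7,R8}
Step 14: reserve R9 D 7 -> on_hand[A=43 B=39 C=28 D=23] avail[A=43 B=36 C=22 D=16] open={R6,R7,R8,R9}
Step 15: reserve R10 D 7 -> on_hand[A=43 B=39 C=28 D=23] avail[A=43 B=36 C=22 D=9] open={R10,R6,R7,R8,R9}
Step 16: reserve R11 D 9 -> on_hand[A=43 B=39 C=28 D=23] avail[A=43 B=36 C=22 D=0] open={R10,R11,R6,R7,R8,R9}
Step 17: commit R10 -> on_hand[A=43 B=39 C=28 D=16] avail[A=43 B=36 C=22 D=0] open={R11,R6,R7,R8,R9}
Step 18: commit R11 -> on_hand[A=43 B=39 C=28 D=7] avail[A=43 B=36 C=22 D=0] open={R6,R7,R8,R9}
Step 19: reserve R12 B 5 -> on_hand[A=43 B=39 C=28 D=7] avail[A=43 B=31 C=22 D=0] open={R12,R6,R7,R8,R9}
Step 20: cancel R8 -> on_hand[A=43 B=39 C=28 D=7] avail[A=43 B=32 C=22 D=0] open={R12,R6,R7,R9}
Step 21: reserve R13 C 6 -> on_hand[A=43 B=39 C=28 D=7] avail[A=43 B=32 C=16 D=0] open={R12,R13,R6,R7,R9}
Step 22: reserve R14 A 4 -> on_hand[A=43 B=39 C=28 D=7] avail[A=39 B=32 C=16 D=0] open={R12,R13,R14,R6,R7,R9}
Step 23: commit R7 -> on_hand[A=43 B=39 C=22 D=7] avail[A=39 B=32 C=16 D=0] open={R12,R13,R14,R6,R9}
Open reservations: ['R12', 'R13', 'R14', 'R6', 'R9'] -> 5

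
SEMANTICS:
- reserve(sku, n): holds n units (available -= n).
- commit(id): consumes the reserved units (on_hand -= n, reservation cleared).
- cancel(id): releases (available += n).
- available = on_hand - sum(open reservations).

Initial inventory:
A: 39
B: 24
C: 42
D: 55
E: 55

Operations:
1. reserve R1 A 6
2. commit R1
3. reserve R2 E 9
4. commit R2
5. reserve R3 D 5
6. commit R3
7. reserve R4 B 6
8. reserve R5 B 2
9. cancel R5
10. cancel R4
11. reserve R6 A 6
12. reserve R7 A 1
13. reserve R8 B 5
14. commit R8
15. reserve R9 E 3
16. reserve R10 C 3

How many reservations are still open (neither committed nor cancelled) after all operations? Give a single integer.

Answer: 4

Derivation:
Step 1: reserve R1 A 6 -> on_hand[A=39 B=24 C=42 D=55 E=55] avail[A=33 B=24 C=42 D=55 E=55] open={R1}
Step 2: commit R1 -> on_hand[A=33 B=24 C=42 D=55 E=55] avail[A=33 B=24 C=42 D=55 E=55] open={}
Step 3: reserve R2 E 9 -> on_hand[A=33 B=24 C=42 D=55 E=55] avail[A=33 B=24 C=42 D=55 E=46] open={R2}
Step 4: commit R2 -> on_hand[A=33 B=24 C=42 D=55 E=46] avail[A=33 B=24 C=42 D=55 E=46] open={}
Step 5: reserve R3 D 5 -> on_hand[A=33 B=24 C=42 D=55 E=46] avail[A=33 B=24 C=42 D=50 E=46] open={R3}
Step 6: commit R3 -> on_hand[A=33 B=24 C=42 D=50 E=46] avail[A=33 B=24 C=42 D=50 E=46] open={}
Step 7: reserve R4 B 6 -> on_hand[A=33 B=24 C=42 D=50 E=46] avail[A=33 B=18 C=42 D=50 E=46] open={R4}
Step 8: reserve R5 B 2 -> on_hand[A=33 B=24 C=42 D=50 E=46] avail[A=33 B=16 C=42 D=50 E=46] open={R4,R5}
Step 9: cancel R5 -> on_hand[A=33 B=24 C=42 D=50 E=46] avail[A=33 B=18 C=42 D=50 E=46] open={R4}
Step 10: cancel R4 -> on_hand[A=33 B=24 C=42 D=50 E=46] avail[A=33 B=24 C=42 D=50 E=46] open={}
Step 11: reserve R6 A 6 -> on_hand[A=33 B=24 C=42 D=50 E=46] avail[A=27 B=24 C=42 D=50 E=46] open={R6}
Step 12: reserve R7 A 1 -> on_hand[A=33 B=24 C=42 D=50 E=46] avail[A=26 B=24 C=42 D=50 E=46] open={R6,R7}
Step 13: reserve R8 B 5 -> on_hand[A=33 B=24 C=42 D=50 E=46] avail[A=26 B=19 C=42 D=50 E=46] open={R6,R7,R8}
Step 14: commit R8 -> on_hand[A=33 B=19 C=42 D=50 E=46] avail[A=26 B=19 C=42 D=50 E=46] open={R6,R7}
Step 15: reserve R9 E 3 -> on_hand[A=33 B=19 C=42 D=50 E=46] avail[A=26 B=19 C=42 D=50 E=43] open={R6,R7,R9}
Step 16: reserve R10 C 3 -> on_hand[A=33 B=19 C=42 D=50 E=46] avail[A=26 B=19 C=39 D=50 E=43] open={R10,R6,R7,R9}
Open reservations: ['R10', 'R6', 'R7', 'R9'] -> 4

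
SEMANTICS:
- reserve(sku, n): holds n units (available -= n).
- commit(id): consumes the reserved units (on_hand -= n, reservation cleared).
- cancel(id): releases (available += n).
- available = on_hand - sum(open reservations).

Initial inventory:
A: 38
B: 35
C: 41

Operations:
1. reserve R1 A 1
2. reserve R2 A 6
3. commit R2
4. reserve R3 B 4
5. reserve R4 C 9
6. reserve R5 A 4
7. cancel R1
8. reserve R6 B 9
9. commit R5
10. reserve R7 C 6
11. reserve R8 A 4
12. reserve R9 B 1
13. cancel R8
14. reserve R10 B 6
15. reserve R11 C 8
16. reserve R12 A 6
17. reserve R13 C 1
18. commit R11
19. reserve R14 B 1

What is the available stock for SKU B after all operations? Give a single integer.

Step 1: reserve R1 A 1 -> on_hand[A=38 B=35 C=41] avail[A=37 B=35 C=41] open={R1}
Step 2: reserve R2 A 6 -> on_hand[A=38 B=35 C=41] avail[A=31 B=35 C=41] open={R1,R2}
Step 3: commit R2 -> on_hand[A=32 B=35 C=41] avail[A=31 B=35 C=41] open={R1}
Step 4: reserve R3 B 4 -> on_hand[A=32 B=35 C=41] avail[A=31 B=31 C=41] open={R1,R3}
Step 5: reserve R4 C 9 -> on_hand[A=32 B=35 C=41] avail[A=31 B=31 C=32] open={R1,R3,R4}
Step 6: reserve R5 A 4 -> on_hand[A=32 B=35 C=41] avail[A=27 B=31 C=32] open={R1,R3,R4,R5}
Step 7: cancel R1 -> on_hand[A=32 B=35 C=41] avail[A=28 B=31 C=32] open={R3,R4,R5}
Step 8: reserve R6 B 9 -> on_hand[A=32 B=35 C=41] avail[A=28 B=22 C=32] open={R3,R4,R5,R6}
Step 9: commit R5 -> on_hand[A=28 B=35 C=41] avail[A=28 B=22 C=32] open={R3,R4,R6}
Step 10: reserve R7 C 6 -> on_hand[A=28 B=35 C=41] avail[A=28 B=22 C=26] open={R3,R4,R6,R7}
Step 11: reserve R8 A 4 -> on_hand[A=28 B=35 C=41] avail[A=24 B=22 C=26] open={R3,R4,R6,R7,R8}
Step 12: reserve R9 B 1 -> on_hand[A=28 B=35 C=41] avail[A=24 B=21 C=26] open={R3,R4,R6,R7,R8,R9}
Step 13: cancel R8 -> on_hand[A=28 B=35 C=41] avail[A=28 B=21 C=26] open={R3,R4,R6,R7,R9}
Step 14: reserve R10 B 6 -> on_hand[A=28 B=35 C=41] avail[A=28 B=15 C=26] open={R10,R3,R4,R6,R7,R9}
Step 15: reserve R11 C 8 -> on_hand[A=28 B=35 C=41] avail[A=28 B=15 C=18] open={R10,R11,R3,R4,R6,R7,R9}
Step 16: reserve R12 A 6 -> on_hand[A=28 B=35 C=41] avail[A=22 B=15 C=18] open={R10,R11,R12,R3,R4,R6,R7,R9}
Step 17: reserve R13 C 1 -> on_hand[A=28 B=35 C=41] avail[A=22 B=15 C=17] open={R10,R11,R12,R13,R3,R4,R6,R7,R9}
Step 18: commit R11 -> on_hand[A=28 B=35 C=33] avail[A=22 B=15 C=17] open={R10,R12,R13,R3,R4,R6,R7,R9}
Step 19: reserve R14 B 1 -> on_hand[A=28 B=35 C=33] avail[A=22 B=14 C=17] open={R10,R12,R13,R14,R3,R4,R6,R7,R9}
Final available[B] = 14

Answer: 14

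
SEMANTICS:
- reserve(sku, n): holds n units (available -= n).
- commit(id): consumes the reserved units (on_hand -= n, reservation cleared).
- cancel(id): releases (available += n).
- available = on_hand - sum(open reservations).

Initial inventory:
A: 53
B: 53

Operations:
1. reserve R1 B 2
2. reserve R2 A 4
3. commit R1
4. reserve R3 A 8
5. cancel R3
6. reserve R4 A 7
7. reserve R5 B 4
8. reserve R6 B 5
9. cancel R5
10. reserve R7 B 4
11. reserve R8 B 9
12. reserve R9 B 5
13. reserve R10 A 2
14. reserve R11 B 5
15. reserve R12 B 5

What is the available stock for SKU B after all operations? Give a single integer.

Answer: 18

Derivation:
Step 1: reserve R1 B 2 -> on_hand[A=53 B=53] avail[A=53 B=51] open={R1}
Step 2: reserve R2 A 4 -> on_hand[A=53 B=53] avail[A=49 B=51] open={R1,R2}
Step 3: commit R1 -> on_hand[A=53 B=51] avail[A=49 B=51] open={R2}
Step 4: reserve R3 A 8 -> on_hand[A=53 B=51] avail[A=41 B=51] open={R2,R3}
Step 5: cancel R3 -> on_hand[A=53 B=51] avail[A=49 B=51] open={R2}
Step 6: reserve R4 A 7 -> on_hand[A=53 B=51] avail[A=42 B=51] open={R2,R4}
Step 7: reserve R5 B 4 -> on_hand[A=53 B=51] avail[A=42 B=47] open={R2,R4,R5}
Step 8: reserve R6 B 5 -> on_hand[A=53 B=51] avail[A=42 B=42] open={R2,R4,R5,R6}
Step 9: cancel R5 -> on_hand[A=53 B=51] avail[A=42 B=46] open={R2,R4,R6}
Step 10: reserve R7 B 4 -> on_hand[A=53 B=51] avail[A=42 B=42] open={R2,R4,R6,R7}
Step 11: reserve R8 B 9 -> on_hand[A=53 B=51] avail[A=42 B=33] open={R2,R4,R6,R7,R8}
Step 12: reserve R9 B 5 -> on_hand[A=53 B=51] avail[A=42 B=28] open={R2,R4,R6,R7,R8,R9}
Step 13: reserve R10 A 2 -> on_hand[A=53 B=51] avail[A=40 B=28] open={R10,R2,R4,R6,R7,R8,R9}
Step 14: reserve R11 B 5 -> on_hand[A=53 B=51] avail[A=40 B=23] open={R10,R11,R2,R4,R6,R7,R8,R9}
Step 15: reserve R12 B 5 -> on_hand[A=53 B=51] avail[A=40 B=18] open={R10,R11,R12,R2,R4,R6,R7,R8,R9}
Final available[B] = 18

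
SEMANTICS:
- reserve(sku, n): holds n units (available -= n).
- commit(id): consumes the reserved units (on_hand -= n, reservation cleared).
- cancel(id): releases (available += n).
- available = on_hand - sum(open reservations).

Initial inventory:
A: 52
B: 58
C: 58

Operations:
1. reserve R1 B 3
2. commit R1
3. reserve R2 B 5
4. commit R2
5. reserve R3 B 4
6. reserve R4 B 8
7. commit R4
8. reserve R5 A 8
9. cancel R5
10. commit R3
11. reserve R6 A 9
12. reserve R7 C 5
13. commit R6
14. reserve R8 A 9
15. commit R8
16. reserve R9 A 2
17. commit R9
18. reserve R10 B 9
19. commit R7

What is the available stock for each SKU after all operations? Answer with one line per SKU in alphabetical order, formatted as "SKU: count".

Step 1: reserve R1 B 3 -> on_hand[A=52 B=58 C=58] avail[A=52 B=55 C=58] open={R1}
Step 2: commit R1 -> on_hand[A=52 B=55 C=58] avail[A=52 B=55 C=58] open={}
Step 3: reserve R2 B 5 -> on_hand[A=52 B=55 C=58] avail[A=52 B=50 C=58] open={R2}
Step 4: commit R2 -> on_hand[A=52 B=50 C=58] avail[A=52 B=50 C=58] open={}
Step 5: reserve R3 B 4 -> on_hand[A=52 B=50 C=58] avail[A=52 B=46 C=58] open={R3}
Step 6: reserve R4 B 8 -> on_hand[A=52 B=50 C=58] avail[A=52 B=38 C=58] open={R3,R4}
Step 7: commit R4 -> on_hand[A=52 B=42 C=58] avail[A=52 B=38 C=58] open={R3}
Step 8: reserve R5 A 8 -> on_hand[A=52 B=42 C=58] avail[A=44 B=38 C=58] open={R3,R5}
Step 9: cancel R5 -> on_hand[A=52 B=42 C=58] avail[A=52 B=38 C=58] open={R3}
Step 10: commit R3 -> on_hand[A=52 B=38 C=58] avail[A=52 B=38 C=58] open={}
Step 11: reserve R6 A 9 -> on_hand[A=52 B=38 C=58] avail[A=43 B=38 C=58] open={R6}
Step 12: reserve R7 C 5 -> on_hand[A=52 B=38 C=58] avail[A=43 B=38 C=53] open={R6,R7}
Step 13: commit R6 -> on_hand[A=43 B=38 C=58] avail[A=43 B=38 C=53] open={R7}
Step 14: reserve R8 A 9 -> on_hand[A=43 B=38 C=58] avail[A=34 B=38 C=53] open={R7,R8}
Step 15: commit R8 -> on_hand[A=34 B=38 C=58] avail[A=34 B=38 C=53] open={R7}
Step 16: reserve R9 A 2 -> on_hand[A=34 B=38 C=58] avail[A=32 B=38 C=53] open={R7,R9}
Step 17: commit R9 -> on_hand[A=32 B=38 C=58] avail[A=32 B=38 C=53] open={R7}
Step 18: reserve R10 B 9 -> on_hand[A=32 B=38 C=58] avail[A=32 B=29 C=53] open={R10,R7}
Step 19: commit R7 -> on_hand[A=32 B=38 C=53] avail[A=32 B=29 C=53] open={R10}

Answer: A: 32
B: 29
C: 53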